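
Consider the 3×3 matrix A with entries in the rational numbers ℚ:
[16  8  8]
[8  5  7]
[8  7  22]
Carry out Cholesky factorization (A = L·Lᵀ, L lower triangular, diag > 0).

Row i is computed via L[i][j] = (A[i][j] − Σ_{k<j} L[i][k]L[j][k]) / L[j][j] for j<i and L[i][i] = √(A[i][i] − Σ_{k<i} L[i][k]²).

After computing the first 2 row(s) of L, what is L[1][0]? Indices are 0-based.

Step 1: L[0][0] = √(16) = 4.
  L[1][0] = (8) / L[0][0] = 2.
Step 2: L[1][1] = √(1) = 1.

L[1][0] = 2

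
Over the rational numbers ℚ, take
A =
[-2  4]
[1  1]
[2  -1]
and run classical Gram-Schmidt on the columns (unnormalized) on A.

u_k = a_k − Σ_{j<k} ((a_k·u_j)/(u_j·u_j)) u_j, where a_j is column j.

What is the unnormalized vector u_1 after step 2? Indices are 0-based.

Step 1: u_0 = a_0 = (-2, 1, 2).
Step 2: u_1 = a_1 − (-1)·u_0 = (2, 2, 1).

u_1 = (2, 2, 1)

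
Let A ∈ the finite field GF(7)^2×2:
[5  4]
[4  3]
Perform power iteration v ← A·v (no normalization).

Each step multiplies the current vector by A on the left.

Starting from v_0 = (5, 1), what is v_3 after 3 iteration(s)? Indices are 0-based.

v_0 = (5, 1).
v_1 = A·v_0 = (1, 2).
v_2 = A·v_1 = (6, 3).
v_3 = A·v_2 = (0, 5).

v_3 = (0, 5)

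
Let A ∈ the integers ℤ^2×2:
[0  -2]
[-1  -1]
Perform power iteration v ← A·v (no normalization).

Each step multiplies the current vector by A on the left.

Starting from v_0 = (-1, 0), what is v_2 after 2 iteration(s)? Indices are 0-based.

v_0 = (-1, 0).
v_1 = A·v_0 = (0, 1).
v_2 = A·v_1 = (-2, -1).

v_2 = (-2, -1)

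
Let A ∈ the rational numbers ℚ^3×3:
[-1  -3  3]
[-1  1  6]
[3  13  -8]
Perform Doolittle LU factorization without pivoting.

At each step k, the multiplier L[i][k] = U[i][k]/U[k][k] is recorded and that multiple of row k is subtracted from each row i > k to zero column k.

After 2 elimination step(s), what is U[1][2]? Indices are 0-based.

[col 0] pivot -1
  R1 -= 1*R0 → (0, 4, 3)  (L[1][0] := 1)
  R2 -= -3*R0 → (0, 4, 1)  (L[2][0] := -3)
[col 1] pivot 4
  R2 -= 1*R1 → (0, 0, -2)  (L[2][1] := 1)

U[1][2] = 3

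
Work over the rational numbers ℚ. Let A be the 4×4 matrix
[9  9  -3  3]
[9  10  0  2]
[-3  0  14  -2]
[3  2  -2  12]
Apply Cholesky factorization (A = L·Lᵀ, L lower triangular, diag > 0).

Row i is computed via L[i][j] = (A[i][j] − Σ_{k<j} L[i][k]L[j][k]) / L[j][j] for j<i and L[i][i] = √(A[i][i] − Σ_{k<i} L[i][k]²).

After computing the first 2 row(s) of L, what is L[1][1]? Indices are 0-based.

L[1][1] = 1

Step 1: L[0][0] = √(9) = 3.
  L[1][0] = (9) / L[0][0] = 3.
Step 2: L[1][1] = √(1) = 1.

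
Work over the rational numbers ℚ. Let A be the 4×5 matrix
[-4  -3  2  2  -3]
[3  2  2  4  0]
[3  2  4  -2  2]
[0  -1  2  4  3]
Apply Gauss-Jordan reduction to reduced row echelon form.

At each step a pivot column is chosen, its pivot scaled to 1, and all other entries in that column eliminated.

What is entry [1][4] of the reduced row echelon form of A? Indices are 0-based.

M[1][4] = -49/9

pivot(0,0)=-4: scale R0 → (1, 3/4, -1/2, -1/2, 3/4)
  clear (1,0): R1 −= (3)R0 → (0, -1/4, 7/2, 11/2, -9/4)
  clear (2,0): R2 −= (3)R0 → (0, -1/4, 11/2, -1/2, -1/4)
pivot(1,1)=-1/4: scale R1 → (0, 1, -14, -22, 9)
  clear (0,1): R0 −= (3/4)R1 → (1, 0, 10, 16, -6)
  clear (2,1): R2 −= (-1/4)R1 → (0, 0, 2, -6, 2)
  clear (3,1): R3 −= (-1)R1 → (0, 0, -12, -18, 12)
pivot(2,2)=2: scale R2 → (0, 0, 1, -3, 1)
  clear (0,2): R0 −= (10)R2 → (1, 0, 0, 46, -16)
  clear (1,2): R1 −= (-14)R2 → (0, 1, 0, -64, 23)
  clear (3,2): R3 −= (-12)R2 → (0, 0, 0, -54, 24)
pivot(3,3)=-54: scale R3 → (0, 0, 0, 1, -4/9)
  clear (0,3): R0 −= (46)R3 → (1, 0, 0, 0, 40/9)
  clear (1,3): R1 −= (-64)R3 → (0, 1, 0, 0, -49/9)
  clear (2,3): R2 −= (-3)R3 → (0, 0, 1, 0, -1/3)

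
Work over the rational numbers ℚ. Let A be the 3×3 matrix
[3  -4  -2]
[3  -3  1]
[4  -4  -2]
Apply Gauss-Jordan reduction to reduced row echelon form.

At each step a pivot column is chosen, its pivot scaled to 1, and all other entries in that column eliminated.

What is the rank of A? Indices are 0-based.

rank = 3

pivot(0,0)=3: scale R0 → (1, -4/3, -2/3)
  clear (1,0): R1 −= (3)R0 → (0, 1, 3)
  clear (2,0): R2 −= (4)R0 → (0, 4/3, 2/3)
pivot(1,1)=1: scale R1 → (0, 1, 3)
  clear (0,1): R0 −= (-4/3)R1 → (1, 0, 10/3)
  clear (2,1): R2 −= (4/3)R1 → (0, 0, -10/3)
pivot(2,2)=-10/3: scale R2 → (0, 0, 1)
  clear (0,2): R0 −= (10/3)R2 → (1, 0, 0)
  clear (1,2): R1 −= (3)R2 → (0, 1, 0)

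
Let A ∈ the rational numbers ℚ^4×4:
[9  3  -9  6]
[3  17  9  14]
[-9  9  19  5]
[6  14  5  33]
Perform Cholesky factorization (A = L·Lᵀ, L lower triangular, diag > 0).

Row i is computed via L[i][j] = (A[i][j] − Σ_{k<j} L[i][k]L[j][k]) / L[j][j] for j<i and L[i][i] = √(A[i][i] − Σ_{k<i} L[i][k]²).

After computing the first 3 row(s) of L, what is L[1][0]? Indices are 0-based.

L[1][0] = 1

Step 1: L[0][0] = √(9) = 3.
  L[1][0] = (3) / L[0][0] = 1.
Step 2: L[1][1] = √(16) = 4.
  L[2][0] = (-9) / L[0][0] = -3.
  L[2][1] = (12) / L[1][1] = 3.
Step 3: L[2][2] = √(1) = 1.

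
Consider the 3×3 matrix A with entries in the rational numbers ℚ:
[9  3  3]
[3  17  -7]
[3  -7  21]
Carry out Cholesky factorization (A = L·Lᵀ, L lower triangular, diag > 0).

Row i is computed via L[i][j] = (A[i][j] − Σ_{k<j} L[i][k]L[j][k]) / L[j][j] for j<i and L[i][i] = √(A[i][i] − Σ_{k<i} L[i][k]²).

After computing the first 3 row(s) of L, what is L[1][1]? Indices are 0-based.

Step 1: L[0][0] = √(9) = 3.
  L[1][0] = (3) / L[0][0] = 1.
Step 2: L[1][1] = √(16) = 4.
  L[2][0] = (3) / L[0][0] = 1.
  L[2][1] = (-8) / L[1][1] = -2.
Step 3: L[2][2] = √(16) = 4.

L[1][1] = 4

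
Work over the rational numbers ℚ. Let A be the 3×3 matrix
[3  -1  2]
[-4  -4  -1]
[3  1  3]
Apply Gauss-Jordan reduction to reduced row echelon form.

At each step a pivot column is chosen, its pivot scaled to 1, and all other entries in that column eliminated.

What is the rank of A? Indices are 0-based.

rank = 3

[1] R0 /= 3  ⇒  (1, -1/3, 2/3)
     R1 -= -4·R0  ⇒  (0, -16/3, 5/3)
     R2 -= 3·R0  ⇒  (0, 2, 1)
[2] R1 /= -16/3  ⇒  (0, 1, -5/16)
     R0 -= -1/3·R1  ⇒  (1, 0, 9/16)
     R2 -= 2·R1  ⇒  (0, 0, 13/8)
[3] R2 /= 13/8  ⇒  (0, 0, 1)
     R0 -= 9/16·R2  ⇒  (1, 0, 0)
     R1 -= -5/16·R2  ⇒  (0, 1, 0)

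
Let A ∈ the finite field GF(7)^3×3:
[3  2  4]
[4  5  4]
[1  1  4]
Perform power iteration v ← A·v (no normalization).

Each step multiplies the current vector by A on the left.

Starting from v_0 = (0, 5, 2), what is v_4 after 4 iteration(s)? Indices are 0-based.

v_0 = (0, 5, 2).
v_1 = A·v_0 = (4, 5, 6).
v_2 = A·v_1 = (4, 2, 5).
v_3 = A·v_2 = (1, 4, 5).
v_4 = A·v_3 = (3, 2, 4).

v_4 = (3, 2, 4)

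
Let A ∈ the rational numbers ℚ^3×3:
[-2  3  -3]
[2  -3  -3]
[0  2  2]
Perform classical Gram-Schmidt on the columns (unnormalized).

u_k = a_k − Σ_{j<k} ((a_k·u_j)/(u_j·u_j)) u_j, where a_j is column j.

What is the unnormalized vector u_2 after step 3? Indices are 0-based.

Step 1: u_0 = a_0 = (-2, 2, 0).
Step 2: u_1 = a_1 − (-3/2)·u_0 = (0, 0, 2).
Step 3: u_2 = a_2 − (0)·u_0 − (1)·u_1 = (-3, -3, 0).

u_2 = (-3, -3, 0)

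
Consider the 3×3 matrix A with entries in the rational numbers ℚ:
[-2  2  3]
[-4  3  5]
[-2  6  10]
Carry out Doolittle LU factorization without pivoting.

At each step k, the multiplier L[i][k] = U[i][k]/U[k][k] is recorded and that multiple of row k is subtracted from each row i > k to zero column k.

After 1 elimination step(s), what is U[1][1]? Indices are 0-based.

U[1][1] = -1

k=0: U[0][0]=-2
  eliminate (1,0): mult=2, new row 1: (0, -1, -1); set L[1][0]=2
  eliminate (2,0): mult=1, new row 2: (0, 4, 7); set L[2][0]=1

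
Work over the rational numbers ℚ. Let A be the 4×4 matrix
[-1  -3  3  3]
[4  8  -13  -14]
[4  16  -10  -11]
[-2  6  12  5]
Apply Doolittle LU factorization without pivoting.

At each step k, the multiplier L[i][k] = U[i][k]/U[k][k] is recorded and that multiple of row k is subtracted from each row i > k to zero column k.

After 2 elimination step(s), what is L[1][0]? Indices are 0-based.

[col 0] pivot -1
  R1 -= -4*R0 → (0, -4, -1, -2)  (L[1][0] := -4)
  R2 -= -4*R0 → (0, 4, 2, 1)  (L[2][0] := -4)
  R3 -= 2*R0 → (0, 12, 6, -1)  (L[3][0] := 2)
[col 1] pivot -4
  R2 -= -1*R1 → (0, 0, 1, -1)  (L[2][1] := -1)
  R3 -= -3*R1 → (0, 0, 3, -7)  (L[3][1] := -3)

L[1][0] = -4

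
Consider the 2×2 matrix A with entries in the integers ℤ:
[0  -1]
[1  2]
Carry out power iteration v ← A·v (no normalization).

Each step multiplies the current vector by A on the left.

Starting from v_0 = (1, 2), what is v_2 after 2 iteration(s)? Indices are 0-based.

v_2 = (-5, 8)

v_0 = (1, 2).
v_1 = A·v_0 = (-2, 5).
v_2 = A·v_1 = (-5, 8).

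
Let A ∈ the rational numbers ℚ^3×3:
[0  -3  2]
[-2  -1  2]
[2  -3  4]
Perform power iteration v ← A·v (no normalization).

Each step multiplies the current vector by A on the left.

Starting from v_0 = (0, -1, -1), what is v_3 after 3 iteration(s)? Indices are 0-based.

v_0 = (0, -1, -1).
v_1 = A·v_0 = (1, -1, -1).
v_2 = A·v_1 = (1, -3, 1).
v_3 = A·v_2 = (11, 3, 15).

v_3 = (11, 3, 15)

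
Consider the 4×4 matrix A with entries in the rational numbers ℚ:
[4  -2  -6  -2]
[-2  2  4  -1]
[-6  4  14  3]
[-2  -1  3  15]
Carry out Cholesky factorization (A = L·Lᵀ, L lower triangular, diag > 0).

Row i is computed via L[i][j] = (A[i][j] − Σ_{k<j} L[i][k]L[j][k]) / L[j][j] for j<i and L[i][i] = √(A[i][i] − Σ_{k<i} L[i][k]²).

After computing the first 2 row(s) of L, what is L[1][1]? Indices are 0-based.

Step 1: L[0][0] = √(4) = 2.
  L[1][0] = (-2) / L[0][0] = -1.
Step 2: L[1][1] = √(1) = 1.

L[1][1] = 1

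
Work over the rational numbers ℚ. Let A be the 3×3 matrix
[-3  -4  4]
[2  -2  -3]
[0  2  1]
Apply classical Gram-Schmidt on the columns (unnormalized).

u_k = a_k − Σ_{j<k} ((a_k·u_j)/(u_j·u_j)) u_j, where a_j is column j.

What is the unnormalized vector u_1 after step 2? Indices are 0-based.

u_1 = (-28/13, -42/13, 2)

Step 1: u_0 = a_0 = (-3, 2, 0).
Step 2: u_1 = a_1 − (8/13)·u_0 = (-28/13, -42/13, 2).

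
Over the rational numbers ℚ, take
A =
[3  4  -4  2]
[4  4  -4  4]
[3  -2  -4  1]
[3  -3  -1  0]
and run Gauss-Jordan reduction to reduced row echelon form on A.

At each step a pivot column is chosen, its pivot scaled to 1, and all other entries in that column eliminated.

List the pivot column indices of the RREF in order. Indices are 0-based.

pivot columns: 0, 1, 2, 3

pivot(0,0)=3: scale R0 → (1, 4/3, -4/3, 2/3)
  clear (1,0): R1 −= (4)R0 → (0, -4/3, 4/3, 4/3)
  clear (2,0): R2 −= (3)R0 → (0, -6, 0, -1)
  clear (3,0): R3 −= (3)R0 → (0, -7, 3, -2)
pivot(1,1)=-4/3: scale R1 → (0, 1, -1, -1)
  clear (0,1): R0 −= (4/3)R1 → (1, 0, 0, 2)
  clear (2,1): R2 −= (-6)R1 → (0, 0, -6, -7)
  clear (3,1): R3 −= (-7)R1 → (0, 0, -4, -9)
pivot(2,2)=-6: scale R2 → (0, 0, 1, 7/6)
  clear (1,2): R1 −= (-1)R2 → (0, 1, 0, 1/6)
  clear (3,2): R3 −= (-4)R2 → (0, 0, 0, -13/3)
pivot(3,3)=-13/3: scale R3 → (0, 0, 0, 1)
  clear (0,3): R0 −= (2)R3 → (1, 0, 0, 0)
  clear (1,3): R1 −= (1/6)R3 → (0, 1, 0, 0)
  clear (2,3): R2 −= (7/6)R3 → (0, 0, 1, 0)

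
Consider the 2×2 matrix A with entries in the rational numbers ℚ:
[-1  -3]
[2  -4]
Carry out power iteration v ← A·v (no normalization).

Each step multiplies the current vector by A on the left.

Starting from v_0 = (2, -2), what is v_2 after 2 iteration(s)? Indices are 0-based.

v_0 = (2, -2).
v_1 = A·v_0 = (4, 12).
v_2 = A·v_1 = (-40, -40).

v_2 = (-40, -40)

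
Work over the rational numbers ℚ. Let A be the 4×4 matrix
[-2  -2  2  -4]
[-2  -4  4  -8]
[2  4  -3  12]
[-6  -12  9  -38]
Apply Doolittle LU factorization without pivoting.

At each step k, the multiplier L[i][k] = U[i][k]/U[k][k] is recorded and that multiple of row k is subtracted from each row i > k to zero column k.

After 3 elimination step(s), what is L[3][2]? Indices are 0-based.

L[3][2] = -3

Step 1: pivot at (0,0) is -2.
  row1 ← row1 − (1)·row0  ⇒  L[1][0]=1, U row1=(0, -2, 2, -4)
  row2 ← row2 − (-1)·row0  ⇒  L[2][0]=-1, U row2=(0, 2, -1, 8)
  row3 ← row3 − (3)·row0  ⇒  L[3][0]=3, U row3=(0, -6, 3, -26)
Step 2: pivot at (1,1) is -2.
  row2 ← row2 − (-1)·row1  ⇒  L[2][1]=-1, U row2=(0, 0, 1, 4)
  row3 ← row3 − (3)·row1  ⇒  L[3][1]=3, U row3=(0, 0, -3, -14)
Step 3: pivot at (2,2) is 1.
  row3 ← row3 − (-3)·row2  ⇒  L[3][2]=-3, U row3=(0, 0, 0, -2)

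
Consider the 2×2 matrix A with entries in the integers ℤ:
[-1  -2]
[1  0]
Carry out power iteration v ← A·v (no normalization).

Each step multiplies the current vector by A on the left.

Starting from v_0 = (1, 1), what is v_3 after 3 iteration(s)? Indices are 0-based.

v_0 = (1, 1).
v_1 = A·v_0 = (-3, 1).
v_2 = A·v_1 = (1, -3).
v_3 = A·v_2 = (5, 1).

v_3 = (5, 1)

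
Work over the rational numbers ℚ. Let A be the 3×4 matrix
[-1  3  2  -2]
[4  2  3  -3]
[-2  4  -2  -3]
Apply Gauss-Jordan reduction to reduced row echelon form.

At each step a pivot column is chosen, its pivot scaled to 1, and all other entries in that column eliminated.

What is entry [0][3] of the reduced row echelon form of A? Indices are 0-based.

M[0][3] = -25/62

step 1: normalize row 0 (÷-1) = (1, -3, -2, 2)
  row 1: subtract 4×row0 = (0, 14, 11, -11)
  row 2: subtract -2×row0 = (0, -2, -6, 1)
step 2: normalize row 1 (÷14) = (0, 1, 11/14, -11/14)
  row 0: subtract -3×row1 = (1, 0, 5/14, -5/14)
  row 2: subtract -2×row1 = (0, 0, -31/7, -4/7)
step 3: normalize row 2 (÷-31/7) = (0, 0, 1, 4/31)
  row 0: subtract 5/14×row2 = (1, 0, 0, -25/62)
  row 1: subtract 11/14×row2 = (0, 1, 0, -55/62)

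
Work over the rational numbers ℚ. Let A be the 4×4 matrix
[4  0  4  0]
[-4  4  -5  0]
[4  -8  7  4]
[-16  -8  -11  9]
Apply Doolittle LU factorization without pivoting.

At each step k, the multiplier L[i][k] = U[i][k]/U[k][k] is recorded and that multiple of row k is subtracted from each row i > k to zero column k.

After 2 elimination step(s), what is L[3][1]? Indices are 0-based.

[col 0] pivot 4
  R1 -= -1*R0 → (0, 4, -1, 0)  (L[1][0] := -1)
  R2 -= 1*R0 → (0, -8, 3, 4)  (L[2][0] := 1)
  R3 -= -4*R0 → (0, -8, 5, 9)  (L[3][0] := -4)
[col 1] pivot 4
  R2 -= -2*R1 → (0, 0, 1, 4)  (L[2][1] := -2)
  R3 -= -2*R1 → (0, 0, 3, 9)  (L[3][1] := -2)

L[3][1] = -2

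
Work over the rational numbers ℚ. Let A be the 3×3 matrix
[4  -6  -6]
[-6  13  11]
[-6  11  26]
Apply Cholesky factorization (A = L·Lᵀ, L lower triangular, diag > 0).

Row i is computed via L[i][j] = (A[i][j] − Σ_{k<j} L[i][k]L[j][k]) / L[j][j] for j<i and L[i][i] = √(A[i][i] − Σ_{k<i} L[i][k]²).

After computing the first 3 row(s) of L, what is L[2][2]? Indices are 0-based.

Step 1: L[0][0] = √(4) = 2.
  L[1][0] = (-6) / L[0][0] = -3.
Step 2: L[1][1] = √(4) = 2.
  L[2][0] = (-6) / L[0][0] = -3.
  L[2][1] = (2) / L[1][1] = 1.
Step 3: L[2][2] = √(16) = 4.

L[2][2] = 4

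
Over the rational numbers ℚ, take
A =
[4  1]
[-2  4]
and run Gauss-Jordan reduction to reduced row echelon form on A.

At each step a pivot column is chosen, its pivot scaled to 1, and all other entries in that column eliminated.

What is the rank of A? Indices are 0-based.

pivot(0,0)=4: scale R0 → (1, 1/4)
  clear (1,0): R1 −= (-2)R0 → (0, 9/2)
pivot(1,1)=9/2: scale R1 → (0, 1)
  clear (0,1): R0 −= (1/4)R1 → (1, 0)

rank = 2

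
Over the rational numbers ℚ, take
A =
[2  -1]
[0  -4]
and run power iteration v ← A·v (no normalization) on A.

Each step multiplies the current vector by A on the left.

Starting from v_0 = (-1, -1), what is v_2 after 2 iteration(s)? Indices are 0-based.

v_0 = (-1, -1).
v_1 = A·v_0 = (-1, 4).
v_2 = A·v_1 = (-6, -16).

v_2 = (-6, -16)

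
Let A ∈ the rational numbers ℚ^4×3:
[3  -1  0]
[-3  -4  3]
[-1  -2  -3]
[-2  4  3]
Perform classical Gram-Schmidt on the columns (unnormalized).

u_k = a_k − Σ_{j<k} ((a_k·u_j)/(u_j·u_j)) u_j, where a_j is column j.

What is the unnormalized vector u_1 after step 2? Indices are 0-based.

Step 1: u_0 = a_0 = (3, -3, -1, -2).
Step 2: u_1 = a_1 − (3/23)·u_0 = (-32/23, -83/23, -43/23, 98/23).

u_1 = (-32/23, -83/23, -43/23, 98/23)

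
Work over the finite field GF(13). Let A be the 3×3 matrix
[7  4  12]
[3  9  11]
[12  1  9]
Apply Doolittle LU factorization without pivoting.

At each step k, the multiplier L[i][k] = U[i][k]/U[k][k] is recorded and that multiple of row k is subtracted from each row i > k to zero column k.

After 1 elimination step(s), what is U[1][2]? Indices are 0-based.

k=0: U[0][0]=7
  eliminate (1,0): mult=6, new row 1: (0, 11, 4); set L[1][0]=6
  eliminate (2,0): mult=11, new row 2: (0, 9, 7); set L[2][0]=11

U[1][2] = 4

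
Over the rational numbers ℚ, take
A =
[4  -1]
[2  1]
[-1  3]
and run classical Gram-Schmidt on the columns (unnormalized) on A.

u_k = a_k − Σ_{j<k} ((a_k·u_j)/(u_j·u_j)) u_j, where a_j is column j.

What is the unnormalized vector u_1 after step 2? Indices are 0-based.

Step 1: u_0 = a_0 = (4, 2, -1).
Step 2: u_1 = a_1 − (-5/21)·u_0 = (-1/21, 31/21, 58/21).

u_1 = (-1/21, 31/21, 58/21)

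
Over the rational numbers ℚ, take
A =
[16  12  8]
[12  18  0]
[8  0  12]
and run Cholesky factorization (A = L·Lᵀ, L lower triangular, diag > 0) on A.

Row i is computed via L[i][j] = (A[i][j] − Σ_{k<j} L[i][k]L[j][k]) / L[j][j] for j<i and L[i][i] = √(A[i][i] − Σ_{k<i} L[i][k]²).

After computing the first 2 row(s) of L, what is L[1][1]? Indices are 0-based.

L[1][1] = 3

Step 1: L[0][0] = √(16) = 4.
  L[1][0] = (12) / L[0][0] = 3.
Step 2: L[1][1] = √(9) = 3.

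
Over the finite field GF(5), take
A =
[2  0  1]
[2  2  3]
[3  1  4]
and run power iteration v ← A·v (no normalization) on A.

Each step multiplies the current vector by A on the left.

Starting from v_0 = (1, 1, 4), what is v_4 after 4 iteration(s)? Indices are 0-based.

v_4 = (2, 2, 2)

v_0 = (1, 1, 4).
v_1 = A·v_0 = (1, 1, 0).
v_2 = A·v_1 = (2, 4, 4).
v_3 = A·v_2 = (3, 4, 1).
v_4 = A·v_3 = (2, 2, 2).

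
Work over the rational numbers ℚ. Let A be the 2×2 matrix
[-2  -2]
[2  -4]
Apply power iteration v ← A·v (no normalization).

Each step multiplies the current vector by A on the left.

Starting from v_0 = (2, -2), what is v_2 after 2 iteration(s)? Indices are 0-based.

v_0 = (2, -2).
v_1 = A·v_0 = (0, 12).
v_2 = A·v_1 = (-24, -48).

v_2 = (-24, -48)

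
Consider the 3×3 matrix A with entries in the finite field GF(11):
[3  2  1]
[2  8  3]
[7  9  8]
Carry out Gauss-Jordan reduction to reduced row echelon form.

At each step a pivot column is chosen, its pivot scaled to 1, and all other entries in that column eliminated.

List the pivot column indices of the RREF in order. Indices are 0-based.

[1] R0 /= 3  ⇒  (1, 8, 4)
     R1 -= 2·R0  ⇒  (0, 3, 6)
     R2 -= 7·R0  ⇒  (0, 8, 2)
[2] R1 /= 3  ⇒  (0, 1, 2)
     R0 -= 8·R1  ⇒  (1, 0, 10)
     R2 -= 8·R1  ⇒  (0, 0, 8)
[3] R2 /= 8  ⇒  (0, 0, 1)
     R0 -= 10·R2  ⇒  (1, 0, 0)
     R1 -= 2·R2  ⇒  (0, 1, 0)

pivot columns: 0, 1, 2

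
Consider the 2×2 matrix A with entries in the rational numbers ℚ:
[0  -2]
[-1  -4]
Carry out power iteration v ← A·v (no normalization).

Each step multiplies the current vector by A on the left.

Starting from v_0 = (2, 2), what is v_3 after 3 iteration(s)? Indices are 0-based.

v_3 = (-88, -196)

v_0 = (2, 2).
v_1 = A·v_0 = (-4, -10).
v_2 = A·v_1 = (20, 44).
v_3 = A·v_2 = (-88, -196).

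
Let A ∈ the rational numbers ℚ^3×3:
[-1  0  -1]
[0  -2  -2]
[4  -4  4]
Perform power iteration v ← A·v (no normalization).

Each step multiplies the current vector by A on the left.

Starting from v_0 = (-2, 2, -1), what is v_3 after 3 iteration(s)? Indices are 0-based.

v_0 = (-2, 2, -1).
v_1 = A·v_0 = (3, -2, -20).
v_2 = A·v_1 = (17, 44, -60).
v_3 = A·v_2 = (43, 32, -348).

v_3 = (43, 32, -348)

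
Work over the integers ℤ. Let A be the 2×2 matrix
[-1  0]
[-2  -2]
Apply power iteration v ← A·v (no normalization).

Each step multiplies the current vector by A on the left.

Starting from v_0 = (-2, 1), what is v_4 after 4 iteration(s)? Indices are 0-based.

v_0 = (-2, 1).
v_1 = A·v_0 = (2, 2).
v_2 = A·v_1 = (-2, -8).
v_3 = A·v_2 = (2, 20).
v_4 = A·v_3 = (-2, -44).

v_4 = (-2, -44)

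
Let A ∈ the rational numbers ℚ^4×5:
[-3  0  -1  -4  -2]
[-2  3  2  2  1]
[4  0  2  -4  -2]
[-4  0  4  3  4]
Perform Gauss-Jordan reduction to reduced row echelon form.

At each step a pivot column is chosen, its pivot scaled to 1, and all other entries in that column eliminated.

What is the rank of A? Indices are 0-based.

pivot(0,0)=-3: scale R0 → (1, 0, 1/3, 4/3, 2/3)
  clear (1,0): R1 −= (-2)R0 → (0, 3, 8/3, 14/3, 7/3)
  clear (2,0): R2 −= (4)R0 → (0, 0, 2/3, -28/3, -14/3)
  clear (3,0): R3 −= (-4)R0 → (0, 0, 16/3, 25/3, 20/3)
pivot(1,1)=3: scale R1 → (0, 1, 8/9, 14/9, 7/9)
pivot(2,2)=2/3: scale R2 → (0, 0, 1, -14, -7)
  clear (0,2): R0 −= (1/3)R2 → (1, 0, 0, 6, 3)
  clear (1,2): R1 −= (8/9)R2 → (0, 1, 0, 14, 7)
  clear (3,2): R3 −= (16/3)R2 → (0, 0, 0, 83, 44)
pivot(3,3)=83: scale R3 → (0, 0, 0, 1, 44/83)
  clear (0,3): R0 −= (6)R3 → (1, 0, 0, 0, -15/83)
  clear (1,3): R1 −= (14)R3 → (0, 1, 0, 0, -35/83)
  clear (2,3): R2 −= (-14)R3 → (0, 0, 1, 0, 35/83)

rank = 4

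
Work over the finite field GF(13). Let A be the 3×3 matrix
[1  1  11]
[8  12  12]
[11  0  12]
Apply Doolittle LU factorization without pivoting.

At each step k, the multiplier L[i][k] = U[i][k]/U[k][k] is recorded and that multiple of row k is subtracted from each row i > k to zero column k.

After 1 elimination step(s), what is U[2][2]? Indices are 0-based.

Step 1: pivot at (0,0) is 1.
  row1 ← row1 − (8)·row0  ⇒  L[1][0]=8, U row1=(0, 4, 2)
  row2 ← row2 − (11)·row0  ⇒  L[2][0]=11, U row2=(0, 2, 8)

U[2][2] = 8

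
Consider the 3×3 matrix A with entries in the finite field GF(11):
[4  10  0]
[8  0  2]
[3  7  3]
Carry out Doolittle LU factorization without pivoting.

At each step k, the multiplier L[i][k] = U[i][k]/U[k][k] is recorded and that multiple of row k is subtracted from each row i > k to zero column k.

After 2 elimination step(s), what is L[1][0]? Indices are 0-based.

Step 1: pivot at (0,0) is 4.
  row1 ← row1 − (2)·row0  ⇒  L[1][0]=2, U row1=(0, 2, 2)
  row2 ← row2 − (9)·row0  ⇒  L[2][0]=9, U row2=(0, 5, 3)
Step 2: pivot at (1,1) is 2.
  row2 ← row2 − (8)·row1  ⇒  L[2][1]=8, U row2=(0, 0, 9)

L[1][0] = 2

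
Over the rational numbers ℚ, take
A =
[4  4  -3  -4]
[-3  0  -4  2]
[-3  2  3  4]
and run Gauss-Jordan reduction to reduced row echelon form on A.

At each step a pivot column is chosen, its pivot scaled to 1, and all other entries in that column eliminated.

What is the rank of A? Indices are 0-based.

rank = 3

pivot(0,0)=4: scale R0 → (1, 1, -3/4, -1)
  clear (1,0): R1 −= (-3)R0 → (0, 3, -25/4, -1)
  clear (2,0): R2 −= (-3)R0 → (0, 5, 3/4, 1)
pivot(1,1)=3: scale R1 → (0, 1, -25/12, -1/3)
  clear (0,1): R0 −= (1)R1 → (1, 0, 4/3, -2/3)
  clear (2,1): R2 −= (5)R1 → (0, 0, 67/6, 8/3)
pivot(2,2)=67/6: scale R2 → (0, 0, 1, 16/67)
  clear (0,2): R0 −= (4/3)R2 → (1, 0, 0, -66/67)
  clear (1,2): R1 −= (-25/12)R2 → (0, 1, 0, 11/67)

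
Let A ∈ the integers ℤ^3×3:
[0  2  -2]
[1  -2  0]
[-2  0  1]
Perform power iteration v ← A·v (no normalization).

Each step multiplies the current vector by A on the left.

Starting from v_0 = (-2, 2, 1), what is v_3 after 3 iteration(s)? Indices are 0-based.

v_3 = (26, -50, 45)

v_0 = (-2, 2, 1).
v_1 = A·v_0 = (2, -6, 5).
v_2 = A·v_1 = (-22, 14, 1).
v_3 = A·v_2 = (26, -50, 45).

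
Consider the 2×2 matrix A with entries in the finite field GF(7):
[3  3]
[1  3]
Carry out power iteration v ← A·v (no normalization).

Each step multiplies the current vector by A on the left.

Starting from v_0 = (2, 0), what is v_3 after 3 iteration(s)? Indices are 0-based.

v_3 = (3, 4)

v_0 = (2, 0).
v_1 = A·v_0 = (6, 2).
v_2 = A·v_1 = (3, 5).
v_3 = A·v_2 = (3, 4).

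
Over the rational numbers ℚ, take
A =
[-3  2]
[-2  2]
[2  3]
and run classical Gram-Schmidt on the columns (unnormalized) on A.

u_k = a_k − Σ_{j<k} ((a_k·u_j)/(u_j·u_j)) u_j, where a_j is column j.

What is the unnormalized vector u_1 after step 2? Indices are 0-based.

Step 1: u_0 = a_0 = (-3, -2, 2).
Step 2: u_1 = a_1 − (-4/17)·u_0 = (22/17, 26/17, 59/17).

u_1 = (22/17, 26/17, 59/17)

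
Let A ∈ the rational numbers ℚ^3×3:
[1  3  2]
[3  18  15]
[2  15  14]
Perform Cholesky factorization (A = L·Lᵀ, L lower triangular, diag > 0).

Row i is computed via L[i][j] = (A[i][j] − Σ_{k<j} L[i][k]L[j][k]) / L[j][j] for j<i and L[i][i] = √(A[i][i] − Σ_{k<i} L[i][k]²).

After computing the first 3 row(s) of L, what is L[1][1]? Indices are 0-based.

Step 1: L[0][0] = √(1) = 1.
  L[1][0] = (3) / L[0][0] = 3.
Step 2: L[1][1] = √(9) = 3.
  L[2][0] = (2) / L[0][0] = 2.
  L[2][1] = (9) / L[1][1] = 3.
Step 3: L[2][2] = √(1) = 1.

L[1][1] = 3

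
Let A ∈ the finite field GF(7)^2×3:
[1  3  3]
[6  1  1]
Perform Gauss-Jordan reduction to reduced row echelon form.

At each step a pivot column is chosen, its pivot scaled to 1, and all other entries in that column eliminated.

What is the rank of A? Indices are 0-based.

rank = 2

step 1: normalize row 0 (÷1) = (1, 3, 3)
  row 1: subtract 6×row0 = (0, 4, 4)
step 2: normalize row 1 (÷4) = (0, 1, 1)
  row 0: subtract 3×row1 = (1, 0, 0)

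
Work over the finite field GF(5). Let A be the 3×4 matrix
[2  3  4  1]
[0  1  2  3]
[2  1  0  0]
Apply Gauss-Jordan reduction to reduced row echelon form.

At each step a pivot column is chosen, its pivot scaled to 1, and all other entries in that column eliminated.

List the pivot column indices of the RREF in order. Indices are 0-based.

pivot columns: 0, 1

[1] R0 /= 2  ⇒  (1, 4, 2, 3)
     R2 -= 2·R0  ⇒  (0, 3, 1, 4)
[2] R1 /= 1  ⇒  (0, 1, 2, 3)
     R0 -= 4·R1  ⇒  (1, 0, 4, 1)
     R2 -= 3·R1  ⇒  (0, 0, 0, 0)
column 2 empty below row 2
column 3 empty below row 2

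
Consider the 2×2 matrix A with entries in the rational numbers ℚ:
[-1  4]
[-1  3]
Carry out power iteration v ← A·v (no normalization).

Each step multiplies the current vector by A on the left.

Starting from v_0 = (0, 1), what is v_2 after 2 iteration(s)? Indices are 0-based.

v_0 = (0, 1).
v_1 = A·v_0 = (4, 3).
v_2 = A·v_1 = (8, 5).

v_2 = (8, 5)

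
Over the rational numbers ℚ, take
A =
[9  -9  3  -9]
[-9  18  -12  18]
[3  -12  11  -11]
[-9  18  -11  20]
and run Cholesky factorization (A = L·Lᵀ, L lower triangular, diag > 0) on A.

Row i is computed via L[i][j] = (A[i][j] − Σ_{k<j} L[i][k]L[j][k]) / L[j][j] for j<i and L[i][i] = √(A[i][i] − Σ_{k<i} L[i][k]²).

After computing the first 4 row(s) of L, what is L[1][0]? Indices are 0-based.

Step 1: L[0][0] = √(9) = 3.
  L[1][0] = (-9) / L[0][0] = -3.
Step 2: L[1][1] = √(9) = 3.
  L[2][0] = (3) / L[0][0] = 1.
  L[2][1] = (-9) / L[1][1] = -3.
Step 3: L[2][2] = √(1) = 1.
  L[3][0] = (-9) / L[0][0] = -3.
  L[3][1] = (9) / L[1][1] = 3.
  L[3][2] = (1) / L[2][2] = 1.
Step 4: L[3][3] = √(1) = 1.

L[1][0] = -3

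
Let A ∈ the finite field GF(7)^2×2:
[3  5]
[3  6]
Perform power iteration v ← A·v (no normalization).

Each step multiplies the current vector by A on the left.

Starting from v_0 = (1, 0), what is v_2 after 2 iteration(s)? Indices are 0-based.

v_2 = (3, 6)

v_0 = (1, 0).
v_1 = A·v_0 = (3, 3).
v_2 = A·v_1 = (3, 6).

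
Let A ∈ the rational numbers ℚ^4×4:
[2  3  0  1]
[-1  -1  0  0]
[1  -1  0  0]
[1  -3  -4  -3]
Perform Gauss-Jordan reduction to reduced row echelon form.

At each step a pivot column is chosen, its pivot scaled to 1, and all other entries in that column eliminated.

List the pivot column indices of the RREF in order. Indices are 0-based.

pivot(0,0)=2: scale R0 → (1, 3/2, 0, 1/2)
  clear (1,0): R1 −= (-1)R0 → (0, 1/2, 0, 1/2)
  clear (2,0): R2 −= (1)R0 → (0, -5/2, 0, -1/2)
  clear (3,0): R3 −= (1)R0 → (0, -9/2, -4, -7/2)
pivot(1,1)=1/2: scale R1 → (0, 1, 0, 1)
  clear (0,1): R0 −= (3/2)R1 → (1, 0, 0, -1)
  clear (2,1): R2 −= (-5/2)R1 → (0, 0, 0, 2)
  clear (3,1): R3 −= (-9/2)R1 → (0, 0, -4, 1)
pivot(2,2): swap R2↔R3
pivot(2,2)=-4: scale R2 → (0, 0, 1, -1/4)
pivot(3,3)=2: scale R3 → (0, 0, 0, 1)
  clear (0,3): R0 −= (-1)R3 → (1, 0, 0, 0)
  clear (1,3): R1 −= (1)R3 → (0, 1, 0, 0)
  clear (2,3): R2 −= (-1/4)R3 → (0, 0, 1, 0)

pivot columns: 0, 1, 2, 3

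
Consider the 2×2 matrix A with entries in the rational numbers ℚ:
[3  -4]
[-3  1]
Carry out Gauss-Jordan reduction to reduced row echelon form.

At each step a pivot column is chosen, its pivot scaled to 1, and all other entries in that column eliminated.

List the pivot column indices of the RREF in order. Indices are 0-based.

pivot columns: 0, 1

[1] R0 /= 3  ⇒  (1, -4/3)
     R1 -= -3·R0  ⇒  (0, -3)
[2] R1 /= -3  ⇒  (0, 1)
     R0 -= -4/3·R1  ⇒  (1, 0)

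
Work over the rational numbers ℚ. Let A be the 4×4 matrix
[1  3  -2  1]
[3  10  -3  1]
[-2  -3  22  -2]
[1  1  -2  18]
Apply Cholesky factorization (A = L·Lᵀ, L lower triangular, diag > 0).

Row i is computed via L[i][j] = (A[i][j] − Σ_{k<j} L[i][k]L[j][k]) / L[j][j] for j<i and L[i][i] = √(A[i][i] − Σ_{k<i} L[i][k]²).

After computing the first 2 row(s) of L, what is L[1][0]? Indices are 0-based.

L[1][0] = 3

Step 1: L[0][0] = √(1) = 1.
  L[1][0] = (3) / L[0][0] = 3.
Step 2: L[1][1] = √(1) = 1.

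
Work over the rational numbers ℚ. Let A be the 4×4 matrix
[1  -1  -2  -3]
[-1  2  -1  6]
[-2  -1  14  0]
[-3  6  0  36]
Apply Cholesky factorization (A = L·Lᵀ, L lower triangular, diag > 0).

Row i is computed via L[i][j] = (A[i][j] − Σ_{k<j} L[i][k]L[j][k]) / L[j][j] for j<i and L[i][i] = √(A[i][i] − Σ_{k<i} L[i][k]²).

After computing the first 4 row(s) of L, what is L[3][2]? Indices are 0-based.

Step 1: L[0][0] = √(1) = 1.
  L[1][0] = (-1) / L[0][0] = -1.
Step 2: L[1][1] = √(1) = 1.
  L[2][0] = (-2) / L[0][0] = -2.
  L[2][1] = (-3) / L[1][1] = -3.
Step 3: L[2][2] = √(1) = 1.
  L[3][0] = (-3) / L[0][0] = -3.
  L[3][1] = (3) / L[1][1] = 3.
  L[3][2] = (3) / L[2][2] = 3.
Step 4: L[3][3] = √(9) = 3.

L[3][2] = 3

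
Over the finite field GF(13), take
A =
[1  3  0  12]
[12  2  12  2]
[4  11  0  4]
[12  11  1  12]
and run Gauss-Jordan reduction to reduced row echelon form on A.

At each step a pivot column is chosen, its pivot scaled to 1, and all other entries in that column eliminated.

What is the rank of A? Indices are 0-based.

pivot(0,0)=1: scale R0 → (1, 3, 0, 12)
  clear (1,0): R1 −= (12)R0 → (0, 5, 12, 1)
  clear (2,0): R2 −= (4)R0 → (0, 12, 0, 8)
  clear (3,0): R3 −= (12)R0 → (0, 1, 1, 11)
pivot(1,1)=5: scale R1 → (0, 1, 5, 8)
  clear (0,1): R0 −= (3)R1 → (1, 0, 11, 1)
  clear (2,1): R2 −= (12)R1 → (0, 0, 5, 3)
  clear (3,1): R3 −= (1)R1 → (0, 0, 9, 3)
pivot(2,2)=5: scale R2 → (0, 0, 1, 11)
  clear (0,2): R0 −= (11)R2 → (1, 0, 0, 10)
  clear (1,2): R1 −= (5)R2 → (0, 1, 0, 5)
  clear (3,2): R3 −= (9)R2 → (0, 0, 0, 8)
pivot(3,3)=8: scale R3 → (0, 0, 0, 1)
  clear (0,3): R0 −= (10)R3 → (1, 0, 0, 0)
  clear (1,3): R1 −= (5)R3 → (0, 1, 0, 0)
  clear (2,3): R2 −= (11)R3 → (0, 0, 1, 0)

rank = 4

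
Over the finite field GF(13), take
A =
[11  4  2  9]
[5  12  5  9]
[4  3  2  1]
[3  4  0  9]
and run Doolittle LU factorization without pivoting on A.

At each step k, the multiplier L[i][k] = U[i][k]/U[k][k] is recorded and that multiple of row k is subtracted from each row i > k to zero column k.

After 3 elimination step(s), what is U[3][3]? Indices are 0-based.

U[3][3] = 7

k=0: U[0][0]=11
  eliminate (1,0): mult=4, new row 1: (0, 9, 10, 12); set L[1][0]=4
  eliminate (2,0): mult=11, new row 2: (0, 11, 6, 6); set L[2][0]=11
  eliminate (3,0): mult=5, new row 3: (0, 10, 3, 3); set L[3][0]=5
k=1: U[1][1]=9
  eliminate (2,1): mult=7, new row 2: (0, 0, 1, 0); set L[2][1]=7
  eliminate (3,1): mult=4, new row 3: (0, 0, 2, 7); set L[3][1]=4
k=2: U[2][2]=1
  eliminate (3,2): mult=2, new row 3: (0, 0, 0, 7); set L[3][2]=2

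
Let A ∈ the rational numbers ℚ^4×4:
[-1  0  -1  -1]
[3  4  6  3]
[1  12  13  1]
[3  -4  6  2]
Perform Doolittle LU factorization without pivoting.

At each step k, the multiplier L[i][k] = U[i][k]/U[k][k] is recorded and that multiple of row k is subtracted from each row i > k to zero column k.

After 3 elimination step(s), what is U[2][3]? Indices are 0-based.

U[2][3] = 0

k=0: U[0][0]=-1
  eliminate (1,0): mult=-3, new row 1: (0, 4, 3, 0); set L[1][0]=-3
  eliminate (2,0): mult=-1, new row 2: (0, 12, 12, 0); set L[2][0]=-1
  eliminate (3,0): mult=-3, new row 3: (0, -4, 3, -1); set L[3][0]=-3
k=1: U[1][1]=4
  eliminate (2,1): mult=3, new row 2: (0, 0, 3, 0); set L[2][1]=3
  eliminate (3,1): mult=-1, new row 3: (0, 0, 6, -1); set L[3][1]=-1
k=2: U[2][2]=3
  eliminate (3,2): mult=2, new row 3: (0, 0, 0, -1); set L[3][2]=2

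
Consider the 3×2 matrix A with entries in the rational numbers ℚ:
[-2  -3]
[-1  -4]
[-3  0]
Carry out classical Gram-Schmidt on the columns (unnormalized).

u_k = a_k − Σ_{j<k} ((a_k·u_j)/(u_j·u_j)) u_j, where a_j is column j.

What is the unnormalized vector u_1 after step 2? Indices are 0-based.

Step 1: u_0 = a_0 = (-2, -1, -3).
Step 2: u_1 = a_1 − (5/7)·u_0 = (-11/7, -23/7, 15/7).

u_1 = (-11/7, -23/7, 15/7)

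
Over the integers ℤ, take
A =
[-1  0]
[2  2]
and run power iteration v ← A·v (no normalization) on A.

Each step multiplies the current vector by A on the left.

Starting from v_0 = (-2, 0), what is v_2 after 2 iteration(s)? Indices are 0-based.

v_0 = (-2, 0).
v_1 = A·v_0 = (2, -4).
v_2 = A·v_1 = (-2, -4).

v_2 = (-2, -4)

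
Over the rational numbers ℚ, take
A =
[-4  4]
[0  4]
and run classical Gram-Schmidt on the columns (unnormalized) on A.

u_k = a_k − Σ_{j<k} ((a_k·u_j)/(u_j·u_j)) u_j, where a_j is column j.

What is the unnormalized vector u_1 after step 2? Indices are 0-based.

u_1 = (0, 4)

Step 1: u_0 = a_0 = (-4, 0).
Step 2: u_1 = a_1 − (-1)·u_0 = (0, 4).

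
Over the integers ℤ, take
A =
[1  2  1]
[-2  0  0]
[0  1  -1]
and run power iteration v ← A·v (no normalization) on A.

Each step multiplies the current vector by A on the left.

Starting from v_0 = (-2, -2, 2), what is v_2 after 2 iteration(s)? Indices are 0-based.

v_2 = (0, 8, 8)

v_0 = (-2, -2, 2).
v_1 = A·v_0 = (-4, 4, -4).
v_2 = A·v_1 = (0, 8, 8).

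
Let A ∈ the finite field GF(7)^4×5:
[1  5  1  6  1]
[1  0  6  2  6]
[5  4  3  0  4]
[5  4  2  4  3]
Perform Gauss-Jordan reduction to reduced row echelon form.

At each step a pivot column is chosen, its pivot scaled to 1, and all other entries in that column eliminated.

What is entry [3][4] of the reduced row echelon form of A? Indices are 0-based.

M[3][4] = 2

pivot(0,0)=1: scale R0 → (1, 5, 1, 6, 1)
  clear (1,0): R1 −= (1)R0 → (0, 2, 5, 3, 5)
  clear (2,0): R2 −= (5)R0 → (0, 0, 5, 5, 6)
  clear (3,0): R3 −= (5)R0 → (0, 0, 4, 2, 5)
pivot(1,1)=2: scale R1 → (0, 1, 6, 5, 6)
  clear (0,1): R0 −= (5)R1 → (1, 0, 6, 2, 6)
pivot(2,2)=5: scale R2 → (0, 0, 1, 1, 4)
  clear (0,2): R0 −= (6)R2 → (1, 0, 0, 3, 3)
  clear (1,2): R1 −= (6)R2 → (0, 1, 0, 6, 3)
  clear (3,2): R3 −= (4)R2 → (0, 0, 0, 5, 3)
pivot(3,3)=5: scale R3 → (0, 0, 0, 1, 2)
  clear (0,3): R0 −= (3)R3 → (1, 0, 0, 0, 4)
  clear (1,3): R1 −= (6)R3 → (0, 1, 0, 0, 5)
  clear (2,3): R2 −= (1)R3 → (0, 0, 1, 0, 2)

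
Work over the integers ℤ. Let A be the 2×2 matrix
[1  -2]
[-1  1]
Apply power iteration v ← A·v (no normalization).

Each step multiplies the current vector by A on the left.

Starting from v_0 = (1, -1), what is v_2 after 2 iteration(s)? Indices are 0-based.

v_0 = (1, -1).
v_1 = A·v_0 = (3, -2).
v_2 = A·v_1 = (7, -5).

v_2 = (7, -5)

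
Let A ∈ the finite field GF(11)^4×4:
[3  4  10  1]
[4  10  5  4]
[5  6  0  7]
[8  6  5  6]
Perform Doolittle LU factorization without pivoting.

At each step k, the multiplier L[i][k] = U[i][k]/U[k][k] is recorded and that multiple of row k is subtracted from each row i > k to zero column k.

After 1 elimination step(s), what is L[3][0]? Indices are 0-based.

Step 1: pivot at (0,0) is 3.
  row1 ← row1 − (5)·row0  ⇒  L[1][0]=5, U row1=(0, 1, 10, 10)
  row2 ← row2 − (9)·row0  ⇒  L[2][0]=9, U row2=(0, 3, 9, 9)
  row3 ← row3 − (10)·row0  ⇒  L[3][0]=10, U row3=(0, 10, 4, 7)

L[3][0] = 10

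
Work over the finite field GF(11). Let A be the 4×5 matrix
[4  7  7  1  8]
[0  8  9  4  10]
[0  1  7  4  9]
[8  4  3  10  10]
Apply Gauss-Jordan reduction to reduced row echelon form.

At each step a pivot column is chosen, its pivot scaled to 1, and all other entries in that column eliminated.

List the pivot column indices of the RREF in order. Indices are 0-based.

pivot(0,0)=4: scale R0 → (1, 10, 10, 3, 2)
  clear (3,0): R3 −= (8)R0 → (0, 1, 0, 8, 5)
pivot(1,1)=8: scale R1 → (0, 1, 8, 6, 4)
  clear (0,1): R0 −= (10)R1 → (1, 0, 7, 9, 6)
  clear (2,1): R2 −= (1)R1 → (0, 0, 10, 9, 5)
  clear (3,1): R3 −= (1)R1 → (0, 0, 3, 2, 1)
pivot(2,2)=10: scale R2 → (0, 0, 1, 2, 6)
  clear (0,2): R0 −= (7)R2 → (1, 0, 0, 6, 8)
  clear (1,2): R1 −= (8)R2 → (0, 1, 0, 1, 0)
  clear (3,2): R3 −= (3)R2 → (0, 0, 0, 7, 5)
pivot(3,3)=7: scale R3 → (0, 0, 0, 1, 7)
  clear (0,3): R0 −= (6)R3 → (1, 0, 0, 0, 10)
  clear (1,3): R1 −= (1)R3 → (0, 1, 0, 0, 4)
  clear (2,3): R2 −= (2)R3 → (0, 0, 1, 0, 3)

pivot columns: 0, 1, 2, 3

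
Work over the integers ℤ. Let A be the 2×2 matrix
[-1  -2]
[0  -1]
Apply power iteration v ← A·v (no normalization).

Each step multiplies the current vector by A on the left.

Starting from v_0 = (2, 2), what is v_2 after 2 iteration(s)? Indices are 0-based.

v_2 = (10, 2)

v_0 = (2, 2).
v_1 = A·v_0 = (-6, -2).
v_2 = A·v_1 = (10, 2).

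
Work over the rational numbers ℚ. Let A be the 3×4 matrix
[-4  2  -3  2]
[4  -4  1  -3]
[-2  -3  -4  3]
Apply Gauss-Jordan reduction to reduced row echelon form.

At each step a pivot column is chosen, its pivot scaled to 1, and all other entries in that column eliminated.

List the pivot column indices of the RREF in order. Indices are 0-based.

pivot columns: 0, 1, 2

[1] R0 /= -4  ⇒  (1, -1/2, 3/4, -1/2)
     R1 -= 4·R0  ⇒  (0, -2, -2, -1)
     R2 -= -2·R0  ⇒  (0, -4, -5/2, 2)
[2] R1 /= -2  ⇒  (0, 1, 1, 1/2)
     R0 -= -1/2·R1  ⇒  (1, 0, 5/4, -1/4)
     R2 -= -4·R1  ⇒  (0, 0, 3/2, 4)
[3] R2 /= 3/2  ⇒  (0, 0, 1, 8/3)
     R0 -= 5/4·R2  ⇒  (1, 0, 0, -43/12)
     R1 -= 1·R2  ⇒  (0, 1, 0, -13/6)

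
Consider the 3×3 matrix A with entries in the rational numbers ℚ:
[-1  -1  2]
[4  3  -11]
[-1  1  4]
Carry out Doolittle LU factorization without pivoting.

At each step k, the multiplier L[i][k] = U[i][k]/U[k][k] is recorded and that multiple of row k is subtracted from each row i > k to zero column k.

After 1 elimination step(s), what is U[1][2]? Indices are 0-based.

Step 1: pivot at (0,0) is -1.
  row1 ← row1 − (-4)·row0  ⇒  L[1][0]=-4, U row1=(0, -1, -3)
  row2 ← row2 − (1)·row0  ⇒  L[2][0]=1, U row2=(0, 2, 2)

U[1][2] = -3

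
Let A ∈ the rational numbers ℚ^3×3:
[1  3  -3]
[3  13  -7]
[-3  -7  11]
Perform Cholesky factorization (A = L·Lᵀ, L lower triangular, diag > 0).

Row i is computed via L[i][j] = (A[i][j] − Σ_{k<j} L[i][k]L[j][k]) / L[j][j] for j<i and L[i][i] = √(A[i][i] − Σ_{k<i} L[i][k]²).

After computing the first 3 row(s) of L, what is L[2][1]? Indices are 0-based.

L[2][1] = 1

Step 1: L[0][0] = √(1) = 1.
  L[1][0] = (3) / L[0][0] = 3.
Step 2: L[1][1] = √(4) = 2.
  L[2][0] = (-3) / L[0][0] = -3.
  L[2][1] = (2) / L[1][1] = 1.
Step 3: L[2][2] = √(1) = 1.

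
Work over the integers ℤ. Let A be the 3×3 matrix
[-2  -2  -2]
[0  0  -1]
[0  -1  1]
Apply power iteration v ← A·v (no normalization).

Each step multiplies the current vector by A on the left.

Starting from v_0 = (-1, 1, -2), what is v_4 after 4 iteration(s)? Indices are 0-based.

v_0 = (-1, 1, -2).
v_1 = A·v_0 = (4, 2, -3).
v_2 = A·v_1 = (-6, 3, -5).
v_3 = A·v_2 = (16, 5, -8).
v_4 = A·v_3 = (-26, 8, -13).

v_4 = (-26, 8, -13)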